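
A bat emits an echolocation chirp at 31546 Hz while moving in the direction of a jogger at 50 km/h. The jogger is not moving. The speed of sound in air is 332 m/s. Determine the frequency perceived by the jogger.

32923 Hz

50 km/h = 13.89 m/s.
Only the source moves, toward the listener, so f' = f · v/(v − v_s).
f' = 31546 × 332/(332 − 13.89) = 31546 × 332/318.1 ≈ 32923 Hz.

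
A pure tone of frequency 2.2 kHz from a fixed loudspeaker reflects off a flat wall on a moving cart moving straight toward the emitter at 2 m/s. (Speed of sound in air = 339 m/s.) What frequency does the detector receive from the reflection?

2.23 kHz

The flat wall on a moving cart first receives the wave as a moving observer: f₁ = f₀ · (v + u)/v = 2.2 × (339 + 2)/339 ≈ 2.21 kHz.
On reflection it acts as a source moving toward the stationary detector: f₂ = f₁ · v/(v − u) = 2.21 × 339/337 ≈ 2.23 kHz.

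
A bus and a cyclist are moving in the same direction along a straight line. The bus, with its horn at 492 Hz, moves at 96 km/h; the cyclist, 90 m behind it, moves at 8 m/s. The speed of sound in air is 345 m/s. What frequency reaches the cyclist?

96 km/h = 26.67 m/s.
The cyclist is behind, so the bus is moving away from it while the cyclist is moving toward the bus.
General Doppler shift: f' = f · (v + v_o)/(v + v_s).
f' = 492 × (345 + 8)/(345 + 26.67) = 492 × 353/371.67 ≈ 467 Hz.

467 Hz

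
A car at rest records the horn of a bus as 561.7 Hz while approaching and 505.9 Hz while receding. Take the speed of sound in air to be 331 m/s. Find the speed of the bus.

f₁/f₂ = (v + v_s)/(v − v_s), so v_s = v · (f₁ − f₂)/(f₁ + f₂).
v_s = 331 × (561.7 − 505.9)/(561.7 + 505.9) = 331 × 55.8/1067.6 ≈ 17.3 m/s.

17.3 m/s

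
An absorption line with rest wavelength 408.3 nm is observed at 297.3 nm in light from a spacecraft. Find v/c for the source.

0.307c

λ'/λ₀ = 0.7281 < 1 (blueshift), so the source is approaching.
λ'/λ₀ = √((1 − β)/(1 + β)) for an approaching source ⇒ β = (1 − r²)/(1 + r²) with r = λ'/λ₀.
β = (1 − 0.5302)/(1 + 0.5302) ≈ 0.307.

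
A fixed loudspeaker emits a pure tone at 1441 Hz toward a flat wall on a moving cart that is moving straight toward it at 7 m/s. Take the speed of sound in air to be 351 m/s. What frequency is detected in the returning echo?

1500 Hz

At the flat wall on a moving cart (a moving observer), f₁ = f₀ · (v + u)/v = 1441 × 358/351 ≈ 1470 Hz.
The reflection then acts as a moving source: f₂ = f₁ · v/(v − u) ≈ 1500 Hz.
Equivalently f₂ = f₀ · (v + u)/(v − u).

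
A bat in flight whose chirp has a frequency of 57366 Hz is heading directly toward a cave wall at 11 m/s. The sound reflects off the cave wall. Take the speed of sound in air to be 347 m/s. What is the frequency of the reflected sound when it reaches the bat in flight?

61122 Hz

The cave wall receives the sound from a moving source: f₁ = f₀ · v/(v − v_e) = 57366 × 347/336 ≈ 59244 Hz.
On the return leg the bat in flight is a moving observer: f₂ = f₁ · (v + v_e)/v = 59244 × 358/347 ≈ 61122 Hz.
Equivalently f₂ = f₀ · (v + v_e)/(v − v_e).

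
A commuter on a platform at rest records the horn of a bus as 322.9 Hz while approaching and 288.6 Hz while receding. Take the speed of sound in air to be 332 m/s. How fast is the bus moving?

18.6 m/s

f₁/f₂ = (v + v_s)/(v − v_s), so v_s = v · (f₁ − f₂)/(f₁ + f₂).
v_s = 332 × (322.9 − 288.6)/(322.9 + 288.6) = 332 × 34.3/611.5 ≈ 18.6 m/s.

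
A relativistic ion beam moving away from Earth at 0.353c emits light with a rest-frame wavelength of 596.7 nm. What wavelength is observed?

862.9 nm

Relativistic Doppler for wavelength: λ' = λ₀ · √((1 + β)/(1 − β)).
λ' = 596.7 × √(1.3530/0.6470) = 596.7 × 1.44609 ≈ 862.9 nm.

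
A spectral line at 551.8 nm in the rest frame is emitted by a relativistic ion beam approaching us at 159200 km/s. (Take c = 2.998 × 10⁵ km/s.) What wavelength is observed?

305.4 nm

β = v/c = 159200/299800 = 0.5310.
Relativistic Doppler for wavelength: λ' = λ₀ · √((1 − β)/(1 + β)).
λ' = 551.8 × √(0.4690/1.5310) = 551.8 × 0.55346 ≈ 305.4 nm.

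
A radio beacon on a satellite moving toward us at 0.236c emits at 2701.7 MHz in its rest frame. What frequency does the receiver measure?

Relativistic Doppler for frequency: f' = f₀ · √((1 + β)/(1 − β)).
f' = 2701.7 × √(1.2360/0.7640) = 2701.7 × 1.27193 ≈ 3436.4 MHz.

3436.4 MHz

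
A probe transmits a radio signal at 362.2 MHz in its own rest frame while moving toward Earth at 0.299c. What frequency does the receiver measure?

493.1 MHz

Relativistic Doppler for frequency: f' = f₀ · √((1 + β)/(1 − β)).
f' = 362.2 × √(1.2990/0.7010) = 362.2 × 1.36127 ≈ 493.1 MHz.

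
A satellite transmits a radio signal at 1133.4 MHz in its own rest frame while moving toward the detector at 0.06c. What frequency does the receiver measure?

Relativistic Doppler for frequency: f' = f₀ · √((1 + β)/(1 − β)).
f' = 1133.4 × √(1.0600/0.9400) = 1133.4 × 1.06191 ≈ 1203.6 MHz.

1203.6 MHz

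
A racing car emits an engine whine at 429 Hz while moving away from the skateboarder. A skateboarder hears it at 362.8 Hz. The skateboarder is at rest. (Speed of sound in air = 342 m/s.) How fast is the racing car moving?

f' = f · v/(v + v_s) ⇒ v_s = v · |1 − f/f'|.
v_s = 342 × |1 − 429/362.8| = 342 × 0.1825 ≈ 62 m/s.

62 m/s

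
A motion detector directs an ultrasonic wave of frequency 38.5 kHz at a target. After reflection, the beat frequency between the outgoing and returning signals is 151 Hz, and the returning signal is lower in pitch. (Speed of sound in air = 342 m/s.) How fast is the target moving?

Double Doppler shift off a moving reflector: f₂ = f₀ · (v + u)/(v − u) (u > 0 toward emitter).
Returning signal is lower, so f₂ = f₀ − Δf = 38500 − 151 = 38349 Hz.
Rearranging, u = v · (f₂ − f₀)/(f₂ + f₀) = 342 × -151/76849 ≈ -0.67 m/s.
So the target is moving at 0.67 m/s away from the emitter.

0.67 m/s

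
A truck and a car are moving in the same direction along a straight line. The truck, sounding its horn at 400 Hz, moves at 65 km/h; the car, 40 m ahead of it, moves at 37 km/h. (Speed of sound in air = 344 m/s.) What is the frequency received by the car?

410 Hz

65 km/h = 18.06 m/s; 37 km/h = 10.28 m/s.
The car is ahead, so the truck is moving toward it while the car is moving away from the truck.
Both move, so f' = f · (v − v_o)/(v − v_s).
f' = 400 × (344 − 10.28)/(344 − 18.06) = 400 × 333.72/325.94 ≈ 410 Hz.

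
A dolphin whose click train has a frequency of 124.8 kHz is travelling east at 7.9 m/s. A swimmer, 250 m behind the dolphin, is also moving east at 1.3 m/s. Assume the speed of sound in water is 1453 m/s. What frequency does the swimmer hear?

124.2 kHz

The swimmer is behind, so the dolphin is moving away from it while the swimmer is moving toward the dolphin.
Both move, so f' = f · (v + v_o)/(v + v_s).
f' = 124.8 × (1453 + 1.3)/(1453 + 7.9) = 124.8 × 1454.3/1460.9 ≈ 124.2 kHz.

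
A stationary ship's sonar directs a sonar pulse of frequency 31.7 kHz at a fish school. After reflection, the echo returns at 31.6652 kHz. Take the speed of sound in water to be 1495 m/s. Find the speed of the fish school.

0.82 m/s

Double Doppler shift off a moving reflector: f₂ = f₀ · (v + u)/(v − u) (u > 0 toward emitter).
Rearranging, u = v · (f₂ − f₀)/(f₂ + f₀) = 1495 × -0.0348/63.3652 ≈ -0.82 m/s.
So the fish school is moving at 0.82 m/s away from the emitter.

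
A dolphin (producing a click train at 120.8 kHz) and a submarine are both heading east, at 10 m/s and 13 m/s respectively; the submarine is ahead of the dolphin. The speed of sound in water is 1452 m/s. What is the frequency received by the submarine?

120.5 kHz

The submarine is ahead, so the dolphin is moving toward it while the submarine is moving away from the dolphin.
With source approaching and observer receding, f' = f · (v − v_o)/(v − v_s).
f' = 120.8 × (1452 − 13)/(1452 − 10) = 120.8 × 1439/1442 ≈ 120.5 kHz.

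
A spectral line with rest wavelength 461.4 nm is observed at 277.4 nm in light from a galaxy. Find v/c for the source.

λ'/λ₀ = 0.6012 < 1 (blueshift), so the source is approaching.
λ'/λ₀ = √((1 − β)/(1 + β)) for an approaching source ⇒ β = (1 − r²)/(1 + r²) with r = λ'/λ₀.
β = (1 − 0.3615)/(1 + 0.3615) ≈ 0.469.

0.469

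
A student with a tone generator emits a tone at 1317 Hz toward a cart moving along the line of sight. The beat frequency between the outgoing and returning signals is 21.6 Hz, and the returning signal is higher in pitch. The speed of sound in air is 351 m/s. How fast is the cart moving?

2.85 m/s

Double Doppler shift off a moving reflector: f₂ = f₀ · (v + u)/(v − u) (u > 0 toward emitter).
Returning signal is higher, so f₂ = f₀ + Δf = 1317 + 21.6 = 1338.6 Hz.
Rearranging, u = v · (f₂ − f₀)/(f₂ + f₀) = 351 × 21.6/2655.6 ≈ 2.85 m/s.
So the cart is moving at 2.85 m/s toward the emitter.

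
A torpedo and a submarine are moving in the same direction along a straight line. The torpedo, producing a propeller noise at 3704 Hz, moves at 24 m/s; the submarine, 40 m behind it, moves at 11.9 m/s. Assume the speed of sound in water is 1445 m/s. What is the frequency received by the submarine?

3673 Hz

The submarine is behind, so the torpedo is moving away from it while the submarine is moving toward the torpedo.
Both move, so f' = f · (v + v_o)/(v + v_s).
f' = 3704 × (1445 + 11.9)/(1445 + 24) = 3704 × 1456.9/1469 ≈ 3673 Hz.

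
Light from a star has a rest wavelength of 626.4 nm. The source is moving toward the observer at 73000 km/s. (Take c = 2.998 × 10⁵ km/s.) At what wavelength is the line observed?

488.6 nm

β = v/c = 73000/299800 = 0.2435.
Relativistic Doppler for wavelength: λ' = λ₀ · √((1 − β)/(1 + β)).
λ' = 626.4 × √(0.7565/1.2435) = 626.4 × 0.77998 ≈ 488.6 nm.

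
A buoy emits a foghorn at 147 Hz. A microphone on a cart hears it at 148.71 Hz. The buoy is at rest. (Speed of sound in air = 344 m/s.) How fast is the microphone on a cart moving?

4.0 m/s

f' > f, so the microphone on a cart is approaching.
f' = f · (v + v_o)/v ⇒ v_o = v · |f'/f − 1|.
v_o = 344 × |148.71/147 − 1| = 344 × 0.01163 ≈ 4.0 m/s.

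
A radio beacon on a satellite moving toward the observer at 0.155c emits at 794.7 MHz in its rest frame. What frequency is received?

Relativistic Doppler for frequency: f' = f₀ · √((1 + β)/(1 − β)).
f' = 794.7 × √(1.1550/0.8450) = 794.7 × 1.16913 ≈ 929.1 MHz.

929.1 MHz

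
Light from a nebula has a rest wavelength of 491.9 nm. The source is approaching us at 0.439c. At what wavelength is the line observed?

307.1 nm

Relativistic Doppler for wavelength: λ' = λ₀ · √((1 − β)/(1 + β)).
λ' = 491.9 × √(0.5610/1.4390) = 491.9 × 0.62438 ≈ 307.1 nm.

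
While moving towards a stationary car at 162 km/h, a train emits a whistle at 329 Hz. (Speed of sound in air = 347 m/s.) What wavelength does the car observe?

162 km/h = 45 m/s.
Moving source, stationary observer: f' = f · v/(v − v_s) since the source is approaching.
f' = 329 × 347/(347 − 45) ≈ 378 Hz.
λ' = v/f' = 347/378.023 ≈ 91.8 cm.

91.8 cm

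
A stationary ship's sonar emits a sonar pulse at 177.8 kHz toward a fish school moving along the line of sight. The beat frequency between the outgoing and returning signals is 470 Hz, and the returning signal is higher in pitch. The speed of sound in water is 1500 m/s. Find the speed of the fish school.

Double Doppler shift off a moving reflector: f₂ = f₀ · (v + u)/(v − u) (u > 0 toward emitter).
Returning signal is higher, so f₂ = f₀ + Δf = 177800 + 470 = 178270 Hz.
Rearranging, u = v · (f₂ − f₀)/(f₂ + f₀) = 1500 × 470/356070 ≈ 1.98 m/s.
So the fish school is moving at 1.98 m/s toward the emitter.

1.98 m/s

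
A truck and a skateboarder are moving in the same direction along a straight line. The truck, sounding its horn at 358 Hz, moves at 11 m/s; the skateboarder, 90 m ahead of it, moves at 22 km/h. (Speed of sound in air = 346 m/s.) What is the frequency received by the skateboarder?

22 km/h = 6.111 m/s.
The skateboarder is ahead, so the truck is moving toward it while the skateboarder is moving away from the truck.
Both move, so f' = f · (v − v_o)/(v − v_s).
f' = 358 × (346 − 6.111)/(346 − 11) = 358 × 339.89/335 ≈ 363 Hz.

363 Hz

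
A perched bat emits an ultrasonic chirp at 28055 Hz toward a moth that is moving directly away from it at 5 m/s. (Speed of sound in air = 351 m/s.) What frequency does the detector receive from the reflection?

27267 Hz

At the moth (a moving observer), f₁ = f₀ · (v − u)/v = 28055 × 346/351 ≈ 27655 Hz.
On reflection it acts as a source moving away from the stationary detector: f₂ = f₁ · v/(v + u) = 27655 × 351/356 ≈ 27267 Hz.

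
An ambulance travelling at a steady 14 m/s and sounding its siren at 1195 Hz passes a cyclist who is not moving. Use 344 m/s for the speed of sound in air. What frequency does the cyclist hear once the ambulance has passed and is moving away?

1148 Hz

Receding: f₂ = f · v/(v + v_s) = 1195 × 344/358 ≈ 1148 Hz.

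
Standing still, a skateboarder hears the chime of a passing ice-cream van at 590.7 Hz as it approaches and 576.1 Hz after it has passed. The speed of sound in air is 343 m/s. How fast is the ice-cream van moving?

f₁/f₂ = (v + v_s)/(v − v_s), so v_s = v · (f₁ − f₂)/(f₁ + f₂).
v_s = 343 × (590.7 − 576.1)/(590.7 + 576.1) = 343 × 14.6/1166.8 ≈ 4.3 m/s.

4.3 m/s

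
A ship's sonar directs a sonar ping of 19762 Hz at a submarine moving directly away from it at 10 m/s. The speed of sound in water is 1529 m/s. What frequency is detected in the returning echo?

19505 Hz

The submarine first receives the wave as a moving observer: f₁ = f₀ · (v − u)/v = 19762 × (1529 − 10)/1529 ≈ 19633 Hz.
The reflection then acts as a moving source: f₂ = f₁ · v/(v + u) ≈ 19505 Hz.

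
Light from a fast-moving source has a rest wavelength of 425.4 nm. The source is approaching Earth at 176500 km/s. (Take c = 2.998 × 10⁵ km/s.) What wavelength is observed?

β = v/c = 176500/299800 = 0.5887.
Relativistic Doppler for wavelength: λ' = λ₀ · √((1 − β)/(1 + β)).
λ' = 425.4 × √(0.4113/1.5887) = 425.4 × 0.50879 ≈ 216.4 nm.

216.4 nm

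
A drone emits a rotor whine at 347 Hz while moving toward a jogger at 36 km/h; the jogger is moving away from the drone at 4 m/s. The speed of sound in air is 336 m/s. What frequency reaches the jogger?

36 km/h = 10 m/s.
Both move, so f' = f · (v − v_o)/(v − v_s).
f' = 347 × (336 − 4)/(336 − 10) = 347 × 332/326 ≈ 353 Hz.

353 Hz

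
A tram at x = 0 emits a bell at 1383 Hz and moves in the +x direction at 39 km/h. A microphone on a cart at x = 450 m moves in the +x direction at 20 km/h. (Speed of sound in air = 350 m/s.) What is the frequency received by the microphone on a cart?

39 km/h = 10.83 m/s; 20 km/h = 5.556 m/s.
The observer lies on the +x side, so the source is heading toward the observer and the observer is heading away from the source.
General Doppler shift: f' = f · (v − v_o)/(v − v_s).
f' = 1383 × (350 − 5.556)/(350 − 10.83) = 1383 × 344.44/339.17 ≈ 1405 Hz.

1405 Hz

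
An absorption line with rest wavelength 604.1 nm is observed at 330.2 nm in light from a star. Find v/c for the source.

λ'/λ₀ = 0.5466 < 1 (blueshift), so the source is approaching.
λ'/λ₀ = √((1 − β)/(1 + β)) for an approaching source ⇒ β = (1 − r²)/(1 + r²) with r = λ'/λ₀.
β = (1 − 0.2988)/(1 + 0.2988) ≈ 0.540.

0.540c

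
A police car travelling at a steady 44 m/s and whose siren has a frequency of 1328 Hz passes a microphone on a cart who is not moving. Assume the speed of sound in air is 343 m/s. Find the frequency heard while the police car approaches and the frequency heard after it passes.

1523 Hz approaching; 1177 Hz receding

Approaching: f₁ = f · v/(v − v_s) = 1328 × 343/299 ≈ 1523 Hz.
Receding: f₂ = f · v/(v + v_s) = 1328 × 343/387 ≈ 1177 Hz.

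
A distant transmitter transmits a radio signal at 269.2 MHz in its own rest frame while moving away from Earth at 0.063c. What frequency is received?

Relativistic Doppler for frequency: f' = f₀ · √((1 − β)/(1 + β)).
f' = 269.2 × √(0.9370/1.0630) = 269.2 × 0.93887 ≈ 252.7 MHz.

252.7 MHz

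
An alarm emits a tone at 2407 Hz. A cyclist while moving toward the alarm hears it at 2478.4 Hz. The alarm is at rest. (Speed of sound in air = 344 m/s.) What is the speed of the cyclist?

10.2 m/s

f' = f · (v + v_o)/v ⇒ v_o = v · |f'/f − 1|.
v_o = 344 × |2478.4/2407 − 1| = 344 × 0.02966 ≈ 10.2 m/s.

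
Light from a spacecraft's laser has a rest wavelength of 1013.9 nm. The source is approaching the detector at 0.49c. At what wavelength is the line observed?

Relativistic Doppler for wavelength: λ' = λ₀ · √((1 − β)/(1 + β)).
λ' = 1013.9 × √(0.5100/1.4900) = 1013.9 × 0.58505 ≈ 593.2 nm.

593.2 nm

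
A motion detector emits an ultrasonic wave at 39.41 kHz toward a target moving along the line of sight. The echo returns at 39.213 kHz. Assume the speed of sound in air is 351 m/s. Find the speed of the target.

0.88 m/s

Double Doppler shift off a moving reflector: f₂ = f₀ · (v + u)/(v − u) (u > 0 toward emitter).
Rearranging, u = v · (f₂ − f₀)/(f₂ + f₀) = 351 × -0.197/78.623 ≈ -0.88 m/s.
So the target is moving at 0.88 m/s away from the emitter.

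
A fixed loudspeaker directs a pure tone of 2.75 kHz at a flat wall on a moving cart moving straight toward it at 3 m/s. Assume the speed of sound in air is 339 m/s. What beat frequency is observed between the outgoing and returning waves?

49.1 Hz

The flat wall on a moving cart first receives the wave as a moving observer: f₁ = f₀ · (v + u)/v = 2.75 × (339 + 3)/339 ≈ 2.7743 kHz.
The reflection then acts as a moving source: f₂ = f₁ · v/(v − u) ≈ 2.7991 kHz.
Equivalently f₂ = f₀ · (v + u)/(v − u).
Beat frequency (with f₀ = 2750 Hz): |f₂ − f₀| = 2u·f₀/(v − u) = 2 × 3 × 2750/336 ≈ 49.1 Hz.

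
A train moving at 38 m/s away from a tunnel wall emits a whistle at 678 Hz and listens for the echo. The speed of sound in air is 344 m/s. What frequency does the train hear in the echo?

543 Hz

The tunnel wall receives the sound from a moving source: f₁ = f₀ · v/(v + v_e) = 678 × 344/382 ≈ 611 Hz.
On the return leg the train is a moving observer: f₂ = f₁ · (v − v_e)/v = 611 × 306/344 ≈ 543 Hz.
Equivalently f₂ = f₀ · (v − v_e)/(v + v_e).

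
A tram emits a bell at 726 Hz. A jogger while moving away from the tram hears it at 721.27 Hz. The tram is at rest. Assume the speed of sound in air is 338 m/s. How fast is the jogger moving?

2.20 m/s

f' = f · (v − v_o)/v ⇒ v_o = v · |f'/f − 1|.
v_o = 338 × |721.27/726 − 1| = 338 × 0.006515 ≈ 2.20 m/s.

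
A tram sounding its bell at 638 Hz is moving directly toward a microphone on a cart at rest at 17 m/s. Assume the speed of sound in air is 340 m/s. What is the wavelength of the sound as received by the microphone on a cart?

50.6 cm

With the source moving toward a stationary observer, f' = f · v/(v − v_s).
f' = 638 × 340/(340 − 17) ≈ 672 Hz.
λ' = v/f' = 340/671.579 ≈ 50.6 cm.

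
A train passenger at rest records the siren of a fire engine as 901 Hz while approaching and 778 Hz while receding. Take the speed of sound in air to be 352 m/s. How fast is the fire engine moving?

f₁/f₂ = (v + v_s)/(v − v_s), so v_s = v · (f₁ − f₂)/(f₁ + f₂).
v_s = 352 × (901 − 778)/(901 + 778) = 352 × 123/1679 ≈ 26 m/s.

26 m/s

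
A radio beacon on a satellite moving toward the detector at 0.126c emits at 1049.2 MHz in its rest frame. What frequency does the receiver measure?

Relativistic Doppler for frequency: f' = f₀ · √((1 + β)/(1 − β)).
f' = 1049.2 × √(1.1260/0.8740) = 1049.2 × 1.13505 ≈ 1190.9 MHz.

1190.9 MHz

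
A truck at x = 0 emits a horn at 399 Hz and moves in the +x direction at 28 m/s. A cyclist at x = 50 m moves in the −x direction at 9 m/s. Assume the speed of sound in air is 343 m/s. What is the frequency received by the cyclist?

446 Hz

The observer lies on the +x side, so the source is heading toward the observer and the observer is heading toward the source.
Both move, so f' = f · (v + v_o)/(v − v_s).
f' = 399 × (343 + 9)/(343 − 28) = 399 × 352/315 ≈ 446 Hz.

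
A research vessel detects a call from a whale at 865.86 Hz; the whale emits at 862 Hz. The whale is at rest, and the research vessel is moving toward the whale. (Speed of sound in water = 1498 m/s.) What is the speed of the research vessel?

6.7 m/s

f' = f · (v + v_o)/v ⇒ v_o = v · |f'/f − 1|.
v_o = 1498 × |865.86/862 − 1| = 1498 × 0.004478 ≈ 6.7 m/s.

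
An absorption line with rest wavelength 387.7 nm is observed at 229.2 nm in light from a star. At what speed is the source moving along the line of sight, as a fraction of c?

λ'/λ₀ = 0.5912 < 1 (blueshift), so the source is approaching.
λ'/λ₀ = √((1 − β)/(1 + β)) for an approaching source ⇒ β = (1 − r²)/(1 + r²) with r = λ'/λ₀.
β = (1 − 0.3495)/(1 + 0.3495) ≈ 0.482.

0.482c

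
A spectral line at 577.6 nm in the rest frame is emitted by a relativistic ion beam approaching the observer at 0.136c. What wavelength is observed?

Relativistic Doppler for wavelength: λ' = λ₀ · √((1 − β)/(1 + β)).
λ' = 577.6 × √(0.8640/1.1360) = 577.6 × 0.87210 ≈ 503.7 nm.

503.7 nm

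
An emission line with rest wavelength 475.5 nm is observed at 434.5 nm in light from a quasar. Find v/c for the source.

λ'/λ₀ = 0.9138 < 1 (blueshift), so the source is approaching.
λ'/λ₀ = √((1 − β)/(1 + β)) for an approaching source ⇒ β = (1 − r²)/(1 + r²) with r = λ'/λ₀.
β = (1 − 0.8350)/(1 + 0.8350) ≈ 0.090.

0.090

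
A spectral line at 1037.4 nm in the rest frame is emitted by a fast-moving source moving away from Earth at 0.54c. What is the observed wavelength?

Relativistic Doppler for wavelength: λ' = λ₀ · √((1 + β)/(1 − β)).
λ' = 1037.4 × √(1.5400/0.4600) = 1037.4 × 1.82971 ≈ 1898.1 nm.

1898.1 nm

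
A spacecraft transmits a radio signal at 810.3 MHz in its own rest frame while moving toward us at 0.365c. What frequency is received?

Relativistic Doppler for frequency: f' = f₀ · √((1 + β)/(1 − β)).
f' = 810.3 × √(1.3650/0.6350) = 810.3 × 1.46615 ≈ 1188.0 MHz.

1188.0 MHz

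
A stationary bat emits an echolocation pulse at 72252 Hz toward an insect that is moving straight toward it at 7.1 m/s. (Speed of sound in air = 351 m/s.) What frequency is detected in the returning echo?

The insect first receives the wave as a moving observer: f₁ = f₀ · (v + u)/v = 72252 × (351 + 7.1)/351 ≈ 73714 Hz.
On reflection it acts as a source moving toward the stationary detector: f₂ = f₁ · v/(v − u) = 73714 × 351/343.9 ≈ 75235 Hz.
Equivalently f₂ = f₀ · (v + u)/(v − u).

75235 Hz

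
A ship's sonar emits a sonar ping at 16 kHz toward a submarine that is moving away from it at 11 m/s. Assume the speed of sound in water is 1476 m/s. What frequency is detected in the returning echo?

At the submarine (a moving observer), f₁ = f₀ · (v − u)/v = 16 × 1465/1476 ≈ 15.88 kHz.
On reflection it acts as a source moving away from the stationary detector: f₂ = f₁ · v/(v + u) = 15.88 × 1476/1487 ≈ 15.76 kHz.
Equivalently f₂ = f₀ · (v − u)/(v + u).

15.76 kHz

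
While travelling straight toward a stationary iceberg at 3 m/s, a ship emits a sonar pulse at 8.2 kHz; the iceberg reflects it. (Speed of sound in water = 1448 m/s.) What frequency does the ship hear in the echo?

8.23 kHz

The iceberg receives the sound from a moving source: f₁ = f₀ · v/(v − v_e) = 8.2 × 1448/1445 ≈ 8.22 kHz.
On the return leg the ship is a moving observer: f₂ = f₁ · (v + v_e)/v = 8.22 × 1451/1448 ≈ 8.23 kHz.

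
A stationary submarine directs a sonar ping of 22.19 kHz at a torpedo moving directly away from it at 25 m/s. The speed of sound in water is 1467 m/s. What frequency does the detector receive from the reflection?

21.4 kHz

The torpedo first receives the wave as a moving observer: f₁ = f₀ · (v − u)/v = 22.19 × (1467 − 25)/1467 ≈ 21.8 kHz.
The reflection then acts as a moving source: f₂ = f₁ · v/(v + u) ≈ 21.4 kHz.
Equivalently f₂ = f₀ · (v − u)/(v + u).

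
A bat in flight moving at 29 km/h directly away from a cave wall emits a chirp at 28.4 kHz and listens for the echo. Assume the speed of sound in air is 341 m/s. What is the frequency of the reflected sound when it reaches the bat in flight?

27.1 kHz

29 km/h = 8.056 m/s.
The cave wall receives the sound from a moving source: f₁ = f₀ · v/(v + v_e) = 28.4 × 341/349.06 ≈ 27.7 kHz.
On the return leg the bat in flight is a moving observer: f₂ = f₁ · (v − v_e)/v = 27.7 × 332.94/341 ≈ 27.1 kHz.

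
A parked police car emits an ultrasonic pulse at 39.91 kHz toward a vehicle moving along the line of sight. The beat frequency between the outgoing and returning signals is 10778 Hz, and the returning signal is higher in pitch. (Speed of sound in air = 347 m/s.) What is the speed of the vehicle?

Double Doppler shift off a moving reflector: f₂ = f₀ · (v + u)/(v − u) (u > 0 toward emitter).
Returning signal is higher, so f₂ = f₀ + Δf = 39910 + 10778 = 50688 Hz.
Rearranging, u = v · (f₂ − f₀)/(f₂ + f₀) = 347 × 10778/90598 ≈ 41 m/s.
So the vehicle is moving at 41 m/s toward the emitter.

41 m/s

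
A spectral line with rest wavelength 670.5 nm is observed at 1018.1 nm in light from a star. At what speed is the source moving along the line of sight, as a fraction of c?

0.395c

λ'/λ₀ = 1.5184 > 1 (redshift), so the source is receding.
λ'/λ₀ = √((1 + β)/(1 − β)) for a receding source ⇒ β = (r² − 1)/(r² + 1) with r = λ'/λ₀.
β = (2.3056 − 1)/(2.3056 + 1) ≈ 0.395.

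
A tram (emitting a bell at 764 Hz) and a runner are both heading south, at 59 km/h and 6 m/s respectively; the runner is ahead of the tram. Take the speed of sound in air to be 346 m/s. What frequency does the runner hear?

788 Hz

59 km/h = 16.39 m/s.
The runner is ahead, so the tram is moving toward it while the runner is moving away from the tram.
With source approaching and observer receding, f' = f · (v − v_o)/(v − v_s).
f' = 764 × (346 − 6)/(346 − 16.39) = 764 × 340/329.61 ≈ 788 Hz.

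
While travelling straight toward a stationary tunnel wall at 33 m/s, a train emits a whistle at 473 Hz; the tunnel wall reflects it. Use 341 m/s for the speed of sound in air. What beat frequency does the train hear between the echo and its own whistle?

101 Hz

The tunnel wall receives the sound from a moving source: f₁ = f₀ · v/(v − v_e) = 473 × 341/308 ≈ 523.7 Hz.
On the return leg the train is a moving observer: f₂ = f₁ · (v + v_e)/v = 523.7 × 374/341 ≈ 574.4 Hz.
Equivalently f₂ = f₀ · (v + v_e)/(v − v_e).
Beat against the emitted tone: |f₂ − f₀| = 2v_e·f₀/(v − v_e) = 2 × 33 × 473/308 ≈ 101 Hz.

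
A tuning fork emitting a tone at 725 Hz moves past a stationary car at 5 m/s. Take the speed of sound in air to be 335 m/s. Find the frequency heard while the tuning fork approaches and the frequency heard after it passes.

736 Hz approaching; 714 Hz receding

Approaching: f₁ = f · v/(v − v_s) = 725 × 335/330 ≈ 736 Hz.
Receding: f₂ = f · v/(v + v_s) = 725 × 335/340 ≈ 714 Hz.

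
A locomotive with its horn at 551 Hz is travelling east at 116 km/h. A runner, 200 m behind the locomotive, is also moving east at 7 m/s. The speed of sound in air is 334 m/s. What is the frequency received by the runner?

513 Hz

116 km/h = 32.22 m/s.
The runner is behind, so the locomotive is moving away from it while the runner is moving toward the locomotive.
Both move, so f' = f · (v + v_o)/(v + v_s).
f' = 551 × (334 + 7)/(334 + 32.22) = 551 × 341/366.22 ≈ 513 Hz.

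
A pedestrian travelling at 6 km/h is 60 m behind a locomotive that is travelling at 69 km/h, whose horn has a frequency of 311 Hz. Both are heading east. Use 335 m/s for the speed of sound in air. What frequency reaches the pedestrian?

69 km/h = 19.17 m/s; 6 km/h = 1.667 m/s.
The pedestrian is behind, so the locomotive is moving away from it while the pedestrian is moving toward the locomotive.
General Doppler shift: f' = f · (v + v_o)/(v + v_s).
f' = 311 × (335 + 1.667)/(335 + 19.17) = 311 × 336.67/354.17 ≈ 296 Hz.

296 Hz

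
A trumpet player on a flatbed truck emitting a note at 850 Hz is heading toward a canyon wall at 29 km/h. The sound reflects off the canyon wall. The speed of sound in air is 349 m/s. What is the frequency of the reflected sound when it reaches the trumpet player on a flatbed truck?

29 km/h = 8.056 m/s.
The canyon wall receives the sound from a moving source: f₁ = f₀ · v/(v − v_e) = 850 × 349/340.94 ≈ 870 Hz.
On the return leg the trumpet player on a flatbed truck is a moving observer: f₂ = f₁ · (v + v_e)/v = 870 × 357.06/349 ≈ 890 Hz.

890 Hz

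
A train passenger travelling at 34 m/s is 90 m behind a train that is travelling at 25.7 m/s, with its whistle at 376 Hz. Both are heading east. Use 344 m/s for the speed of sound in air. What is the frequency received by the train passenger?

384 Hz

The train passenger is behind, so the train is moving away from it while the train passenger is moving toward the train.
Both move, so f' = f · (v + v_o)/(v + v_s).
f' = 376 × (344 + 34)/(344 + 25.7) = 376 × 378/369.7 ≈ 384 Hz.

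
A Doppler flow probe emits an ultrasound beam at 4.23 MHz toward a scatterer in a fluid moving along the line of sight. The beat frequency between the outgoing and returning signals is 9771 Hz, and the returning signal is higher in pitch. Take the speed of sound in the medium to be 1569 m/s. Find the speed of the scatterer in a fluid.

Double Doppler shift off a moving reflector: f₂ = f₀ · (v + u)/(v − u) (u > 0 toward emitter).
Returning signal is higher, so f₂ = f₀ + Δf = 4230000 + 9771 = 4239771 Hz.
Rearranging, u = v · (f₂ − f₀)/(f₂ + f₀) = 1569 × 9771/8469771 ≈ 1.81 m/s.
So the scatterer in a fluid is moving at 1.81 m/s toward the emitter.

1.81 m/s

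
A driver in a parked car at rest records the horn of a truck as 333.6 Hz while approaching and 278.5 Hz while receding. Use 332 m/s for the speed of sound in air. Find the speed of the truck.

f₁/f₂ = (v + v_s)/(v − v_s), so v_s = v · (f₁ − f₂)/(f₁ + f₂).
v_s = 332 × (333.6 − 278.5)/(333.6 + 278.5) = 332 × 55.1/612.1 ≈ 30 m/s.

30 m/s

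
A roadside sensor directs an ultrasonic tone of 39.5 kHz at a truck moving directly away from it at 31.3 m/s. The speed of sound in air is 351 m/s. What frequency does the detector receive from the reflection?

33.0 kHz

The truck first receives the wave as a moving observer: f₁ = f₀ · (v − u)/v = 39.5 × (351 − 31.3)/351 ≈ 36.0 kHz.
On reflection it acts as a source moving away from the stationary detector: f₂ = f₁ · v/(v + u) = 36.0 × 351/382.3 ≈ 33.0 kHz.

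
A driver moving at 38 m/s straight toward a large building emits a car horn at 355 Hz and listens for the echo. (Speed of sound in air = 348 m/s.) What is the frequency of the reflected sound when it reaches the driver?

442 Hz

The large building receives the sound from a moving source: f₁ = f₀ · v/(v − v_e) = 355 × 348/310 ≈ 399 Hz.
On the return leg the driver is a moving observer: f₂ = f₁ · (v + v_e)/v = 399 × 386/348 ≈ 442 Hz.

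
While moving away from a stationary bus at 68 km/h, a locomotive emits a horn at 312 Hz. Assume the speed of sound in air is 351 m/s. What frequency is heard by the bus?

296 Hz

68 km/h = 18.89 m/s.
With the source moving away from a stationary observer, f' = f · v/(v + v_s).
f' = 312 × 351/(351 + 18.89) = 312 × 351/369.9 ≈ 296 Hz.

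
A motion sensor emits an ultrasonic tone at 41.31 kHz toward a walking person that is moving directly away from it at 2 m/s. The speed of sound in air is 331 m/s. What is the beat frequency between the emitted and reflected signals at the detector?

496 Hz

The walking person first receives the wave as a moving observer: f₁ = f₀ · (v − u)/v = 41.31 × (331 − 2)/331 ≈ 41.060 kHz.
On reflection it acts as a source moving away from the stationary detector: f₂ = f₁ · v/(v + u) = 41.060 × 331/333 ≈ 40.814 kHz.
Equivalently f₂ = f₀ · (v − u)/(v + u).
Beat frequency (with f₀ = 41310 Hz): |f₂ − f₀| = 2u·f₀/(v + u) = 2 × 2 × 41310/333 ≈ 496 Hz.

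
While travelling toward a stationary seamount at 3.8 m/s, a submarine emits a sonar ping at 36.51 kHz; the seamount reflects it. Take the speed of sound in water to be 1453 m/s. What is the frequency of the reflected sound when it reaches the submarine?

36.7 kHz

The seamount receives the sound from a moving source: f₁ = f₀ · v/(v − v_e) = 36.51 × 1453/1449.2 ≈ 36.6 kHz.
On the return leg the submarine is a moving observer: f₂ = f₁ · (v + v_e)/v = 36.6 × 1456.8/1453 ≈ 36.7 kHz.
Equivalently f₂ = f₀ · (v + v_e)/(v − v_e).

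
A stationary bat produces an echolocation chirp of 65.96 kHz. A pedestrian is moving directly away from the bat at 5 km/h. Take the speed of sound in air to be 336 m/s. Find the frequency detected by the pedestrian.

65.7 kHz

5 km/h = 1.389 m/s.
Only the observer moves, away from the source, so f' = f · (v − v_o)/v.
f' = 65.96 × (336 − 1.389)/336 = 65.96 × 334.61/336 ≈ 65.7 kHz.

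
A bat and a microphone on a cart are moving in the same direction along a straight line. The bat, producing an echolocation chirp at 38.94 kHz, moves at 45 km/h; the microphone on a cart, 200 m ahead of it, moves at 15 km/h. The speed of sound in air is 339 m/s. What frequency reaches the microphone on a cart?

45 km/h = 12.5 m/s; 15 km/h = 4.167 m/s.
The microphone on a cart is ahead, so the bat is moving toward it while the microphone on a cart is moving away from the bat.
Both move, so f' = f · (v − v_o)/(v − v_s).
f' = 38.94 × (339 − 4.167)/(339 − 12.5) = 38.94 × 334.83/326.5 ≈ 39.9 kHz.

39.9 kHz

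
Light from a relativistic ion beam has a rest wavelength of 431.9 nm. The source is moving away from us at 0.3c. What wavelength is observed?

588.6 nm

Relativistic Doppler for wavelength: λ' = λ₀ · √((1 + β)/(1 − β)).
λ' = 431.9 × √(1.3000/0.7000) = 431.9 × 1.36277 ≈ 588.6 nm.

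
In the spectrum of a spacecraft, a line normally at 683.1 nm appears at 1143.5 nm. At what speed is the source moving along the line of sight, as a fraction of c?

λ'/λ₀ = 1.6740 > 1 (redshift), so the source is receding.
λ'/λ₀ = √((1 + β)/(1 − β)) for a receding source ⇒ β = (r² − 1)/(r² + 1) with r = λ'/λ₀.
β = (2.8022 − 1)/(2.8022 + 1) ≈ 0.474.

0.474c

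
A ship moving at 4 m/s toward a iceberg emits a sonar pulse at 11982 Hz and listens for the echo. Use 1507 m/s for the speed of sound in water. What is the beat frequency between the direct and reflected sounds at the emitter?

The iceberg receives the sound from a moving source: f₁ = f₀ · v/(v − v_e) = 11982 × 1507/1503 ≈ 12013.9 Hz.
On the return leg the ship is a moving observer: f₂ = f₁ · (v + v_e)/v = 12013.9 × 1511/1507 ≈ 12045.8 Hz.
Equivalently f₂ = f₀ · (v + v_e)/(v − v_e).
Beat against the emitted tone: |f₂ − f₀| = 2v_e·f₀/(v − v_e) = 2 × 4 × 11982/1503 ≈ 64 Hz.

64 Hz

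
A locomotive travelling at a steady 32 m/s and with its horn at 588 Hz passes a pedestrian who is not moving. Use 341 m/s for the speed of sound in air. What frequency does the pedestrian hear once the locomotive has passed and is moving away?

538 Hz

Receding: f₂ = f · v/(v + v_s) = 588 × 341/373 ≈ 538 Hz.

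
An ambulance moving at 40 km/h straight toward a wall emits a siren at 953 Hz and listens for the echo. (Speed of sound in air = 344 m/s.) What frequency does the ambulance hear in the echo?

40 km/h = 11.11 m/s.
The wall receives the sound from a moving source: f₁ = f₀ · v/(v − v_e) = 953 × 344/332.89 ≈ 985 Hz.
On the return leg the ambulance is a moving observer: f₂ = f₁ · (v + v_e)/v = 985 × 355.11/344 ≈ 1017 Hz.
Equivalently f₂ = f₀ · (v + v_e)/(v − v_e).

1017 Hz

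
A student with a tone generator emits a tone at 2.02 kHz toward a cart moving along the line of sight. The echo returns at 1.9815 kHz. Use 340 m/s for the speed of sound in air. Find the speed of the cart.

3.3 m/s

Double Doppler shift off a moving reflector: f₂ = f₀ · (v + u)/(v − u) (u > 0 toward emitter).
Rearranging, u = v · (f₂ − f₀)/(f₂ + f₀) = 340 × -0.0385/4.0015 ≈ -3.3 m/s.
So the cart is moving at 3.3 m/s away from the emitter.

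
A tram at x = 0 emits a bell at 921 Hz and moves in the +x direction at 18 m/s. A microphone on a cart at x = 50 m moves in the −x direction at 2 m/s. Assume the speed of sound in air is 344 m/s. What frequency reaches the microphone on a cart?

978 Hz

The observer lies on the +x side, so the source is heading toward the observer and the observer is heading toward the source.
General Doppler shift: f' = f · (v + v_o)/(v − v_s).
f' = 921 × (344 + 2)/(344 − 18) = 921 × 346/326 ≈ 978 Hz.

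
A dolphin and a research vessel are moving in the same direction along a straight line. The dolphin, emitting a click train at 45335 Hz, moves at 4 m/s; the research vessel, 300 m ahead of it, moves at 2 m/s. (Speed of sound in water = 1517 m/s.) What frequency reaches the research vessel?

45395 Hz

The research vessel is ahead, so the dolphin is moving toward it while the research vessel is moving away from the dolphin.
Both move, so f' = f · (v − v_o)/(v − v_s).
f' = 45335 × (1517 − 2)/(1517 − 4) = 45335 × 1515/1513 ≈ 45395 Hz.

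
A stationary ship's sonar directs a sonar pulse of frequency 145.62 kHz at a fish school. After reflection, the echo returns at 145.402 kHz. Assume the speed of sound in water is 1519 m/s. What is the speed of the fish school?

Double Doppler shift off a moving reflector: f₂ = f₀ · (v + u)/(v − u) (u > 0 toward emitter).
Rearranging, u = v · (f₂ − f₀)/(f₂ + f₀) = 1519 × -0.218/291.022 ≈ -1.14 m/s.
So the fish school is moving at 1.14 m/s away from the emitter.

1.14 m/s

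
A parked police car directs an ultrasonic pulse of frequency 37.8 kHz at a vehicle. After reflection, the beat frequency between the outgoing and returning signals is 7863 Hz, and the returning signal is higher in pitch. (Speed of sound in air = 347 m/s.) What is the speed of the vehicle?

Double Doppler shift off a moving reflector: f₂ = f₀ · (v + u)/(v − u) (u > 0 toward emitter).
Returning signal is higher, so f₂ = f₀ + Δf = 37800 + 7863 = 45663 Hz.
Rearranging, u = v · (f₂ − f₀)/(f₂ + f₀) = 347 × 7863/83463 ≈ 33 m/s.
So the vehicle is moving at 33 m/s toward the emitter.

33 m/s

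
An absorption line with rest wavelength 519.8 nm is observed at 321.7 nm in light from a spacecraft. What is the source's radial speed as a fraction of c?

0.446c

λ'/λ₀ = 0.6189 < 1 (blueshift), so the source is approaching.
λ'/λ₀ = √((1 − β)/(1 + β)) for an approaching source ⇒ β = (1 − r²)/(1 + r²) with r = λ'/λ₀.
β = (1 − 0.3830)/(1 + 0.3830) ≈ 0.446.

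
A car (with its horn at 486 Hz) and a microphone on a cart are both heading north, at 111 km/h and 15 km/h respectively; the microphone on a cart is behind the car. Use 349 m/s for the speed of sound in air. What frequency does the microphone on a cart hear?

111 km/h = 30.83 m/s; 15 km/h = 4.167 m/s.
The microphone on a cart is behind, so the car is moving away from it while the microphone on a cart is moving toward the car.
Both move, so f' = f · (v + v_o)/(v + v_s).
f' = 486 × (349 + 4.167)/(349 + 30.83) = 486 × 353.17/379.83 ≈ 452 Hz.

452 Hz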